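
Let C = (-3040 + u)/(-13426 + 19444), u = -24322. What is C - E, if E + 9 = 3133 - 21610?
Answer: 55610693/3009 ≈ 18481.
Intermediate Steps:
C = -13681/3009 (C = (-3040 - 24322)/(-13426 + 19444) = -27362/6018 = -27362*1/6018 = -13681/3009 ≈ -4.5467)
E = -18486 (E = -9 + (3133 - 21610) = -9 - 18477 = -18486)
C - E = -13681/3009 - 1*(-18486) = -13681/3009 + 18486 = 55610693/3009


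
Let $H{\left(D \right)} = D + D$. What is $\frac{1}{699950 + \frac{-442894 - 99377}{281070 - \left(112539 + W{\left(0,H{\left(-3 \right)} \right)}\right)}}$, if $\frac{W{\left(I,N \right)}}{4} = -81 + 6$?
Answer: $\frac{56277}{39390905393} \approx 1.4287 \cdot 10^{-6}$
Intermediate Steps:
$H{\left(D \right)} = 2 D$
$W{\left(I,N \right)} = -300$ ($W{\left(I,N \right)} = 4 \left(-81 + 6\right) = 4 \left(-75\right) = -300$)
$\frac{1}{699950 + \frac{-442894 - 99377}{281070 - \left(112539 + W{\left(0,H{\left(-3 \right)} \right)}\right)}} = \frac{1}{699950 + \frac{-442894 - 99377}{281070 - 112239}} = \frac{1}{699950 - \frac{542271}{281070 + \left(-112539 + 300\right)}} = \frac{1}{699950 - \frac{542271}{281070 - 112239}} = \frac{1}{699950 - \frac{542271}{168831}} = \frac{1}{699950 - \frac{180757}{56277}} = \frac{1}{\frac{39390905393}{56277}} = \frac{56277}{39390905393}$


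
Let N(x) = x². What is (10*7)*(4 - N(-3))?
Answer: -350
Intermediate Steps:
(10*7)*(4 - N(-3)) = (10*7)*(4 - 1*(-3)²) = 70*(4 - 1*9) = 70*(4 - 9) = 70*(-5) = -350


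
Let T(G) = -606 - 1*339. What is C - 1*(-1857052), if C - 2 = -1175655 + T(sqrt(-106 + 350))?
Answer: 680454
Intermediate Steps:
T(G) = -945 (T(G) = -606 - 339 = -945)
C = -1176598 (C = 2 + (-1175655 - 945) = 2 - 1176600 = -1176598)
C - 1*(-1857052) = -1176598 - 1*(-1857052) = -1176598 + 1857052 = 680454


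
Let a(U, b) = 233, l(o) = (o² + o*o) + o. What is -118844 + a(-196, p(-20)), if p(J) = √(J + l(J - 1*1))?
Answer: -118611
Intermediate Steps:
l(o) = o + 2*o² (l(o) = (o² + o²) + o = 2*o² + o = o + 2*o²)
p(J) = √(J + (-1 + J)*(-1 + 2*J)) (p(J) = √(J + (J - 1*1)*(1 + 2*(J - 1*1))) = √(J + (J - 1)*(1 + 2*(J - 1))) = √(J + (-1 + J)*(1 + 2*(-1 + J))) = √(J + (-1 + J)*(1 + (-2 + 2*J))) = √(J + (-1 + J)*(-1 + 2*J)))
-118844 + a(-196, p(-20)) = -118844 + 233 = -118611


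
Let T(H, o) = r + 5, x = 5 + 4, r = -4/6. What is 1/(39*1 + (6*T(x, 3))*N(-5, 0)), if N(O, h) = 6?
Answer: 1/195 ≈ 0.0051282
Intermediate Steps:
r = -2/3 (r = -4*1/6 = -2/3 ≈ -0.66667)
x = 9
T(H, o) = 13/3 (T(H, o) = -2/3 + 5 = 13/3)
1/(39*1 + (6*T(x, 3))*N(-5, 0)) = 1/(39*1 + (6*(13/3))*6) = 1/(39 + 26*6) = 1/(39 + 156) = 1/195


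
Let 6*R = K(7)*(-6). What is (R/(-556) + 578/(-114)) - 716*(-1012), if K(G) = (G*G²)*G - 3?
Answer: 11481872833/15846 ≈ 7.2459e+5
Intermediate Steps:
K(G) = -3 + G⁴ (K(G) = G³*G - 3 = G⁴ - 3 = -3 + G⁴)
R = -2398 (R = ((-3 + 7⁴)*(-6))/6 = ((-3 + 2401)*(-6))/6 = (2398*(-6))/6 = (⅙)*(-14388) = -2398)
(R/(-556) + 578/(-114)) - 716*(-1012) = (-2398/(-556) + 578/(-114)) - 716*(-1012) = (-2398*(-1/556) + 578*(-1/114)) + 724592 = (1199/278 - 289/57) + 724592 = -11999/15846 + 724592 = 11481872833/15846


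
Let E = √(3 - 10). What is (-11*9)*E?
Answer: -99*I*√7 ≈ -261.93*I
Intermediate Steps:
E = I*√7 (E = √(-7) = I*√7 ≈ 2.6458*I)
(-11*9)*E = (-11*9)*(I*√7) = -99*I*√7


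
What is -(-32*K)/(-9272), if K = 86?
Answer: -344/1159 ≈ -0.29681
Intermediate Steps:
-(-32*K)/(-9272) = -(-32*86)/(-9272) = -(-2752)*(-1)/9272 = -1*344/1159 = -344/1159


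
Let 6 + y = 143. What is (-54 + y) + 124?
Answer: 207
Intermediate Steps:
y = 137 (y = -6 + 143 = 137)
(-54 + y) + 124 = (-54 + 137) + 124 = 83 + 124 = 207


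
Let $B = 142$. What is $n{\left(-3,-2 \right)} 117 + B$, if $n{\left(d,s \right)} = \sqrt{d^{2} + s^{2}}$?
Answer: $142 + 117 \sqrt{13} \approx 563.85$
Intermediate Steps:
$n{\left(-3,-2 \right)} 117 + B = \sqrt{\left(-3\right)^{2} + \left(-2\right)^{2}} \cdot 117 + 142 = \sqrt{9 + 4} \cdot 117 + 142 = \sqrt{13} \cdot 117 + 142 = 117 \sqrt{13} + 142 = 142 + 117 \sqrt{13}$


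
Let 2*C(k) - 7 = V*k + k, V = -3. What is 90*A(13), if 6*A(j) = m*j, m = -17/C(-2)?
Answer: -6630/11 ≈ -602.73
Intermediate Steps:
C(k) = 7/2 - k (C(k) = 7/2 + (-3*k + k)/2 = 7/2 + (-2*k)/2 = 7/2 - k)
m = -34/11 (m = -17/(7/2 - 1*(-2)) = -17/(7/2 + 2) = -17/11/2 = -17*2/11 = -34/11 ≈ -3.0909)
A(j) = -17*j/33 (A(j) = (-34*j/11)/6 = -17*j/33)
90*A(13) = 90*(-17/33*13) = 90*(-221/33) = -6630/11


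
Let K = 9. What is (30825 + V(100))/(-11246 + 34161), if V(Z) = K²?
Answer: 30906/22915 ≈ 1.3487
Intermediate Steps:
V(Z) = 81 (V(Z) = 9² = 81)
(30825 + V(100))/(-11246 + 34161) = (30825 + 81)/(-11246 + 34161) = 30906/22915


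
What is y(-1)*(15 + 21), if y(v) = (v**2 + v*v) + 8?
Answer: 360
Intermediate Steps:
y(v) = 8 + 2*v**2 (y(v) = (v**2 + v**2) + 8 = 2*v**2 + 8 = 8 + 2*v**2)
y(-1)*(15 + 21) = (8 + 2*(-1)**2)*(15 + 21) = (8 + 2*1)*36 = (8 + 2)*36 = 10*36 = 360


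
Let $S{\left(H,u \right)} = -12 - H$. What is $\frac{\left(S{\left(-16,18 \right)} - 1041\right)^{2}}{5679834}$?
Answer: $\frac{1075369}{5679834} \approx 0.18933$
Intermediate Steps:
$\frac{\left(S{\left(-16,18 \right)} - 1041\right)^{2}}{5679834} = \frac{\left(\left(-12 - -16\right) - 1041\right)^{2}}{5679834} = \left(\left(-12 + 16\right) - 1041\right)^{2} \cdot \frac{1}{5679834} = \left(4 - 1041\right)^{2} \cdot \frac{1}{5679834} = \left(-1037\right)^{2} \cdot \frac{1}{5679834} = 1075369 \cdot \frac{1}{5679834} = \frac{1075369}{5679834}$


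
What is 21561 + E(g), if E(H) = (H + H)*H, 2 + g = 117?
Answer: 48011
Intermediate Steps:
g = 115 (g = -2 + 117 = 115)
E(H) = 2*H**2 (E(H) = (2*H)*H = 2*H**2)
21561 + E(g) = 21561 + 2*115**2 = 21561 + 2*13225 = 21561 + 26450 = 48011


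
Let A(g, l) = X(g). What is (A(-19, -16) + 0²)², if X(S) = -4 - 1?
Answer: 25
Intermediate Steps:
X(S) = -5
A(g, l) = -5
(A(-19, -16) + 0²)² = (-5 + 0²)² = (-5 + 0)² = (-5)² = 25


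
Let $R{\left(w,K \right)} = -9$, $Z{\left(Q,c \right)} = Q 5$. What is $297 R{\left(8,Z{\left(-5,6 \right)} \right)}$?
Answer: $-2673$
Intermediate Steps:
$Z{\left(Q,c \right)} = 5 Q$
$297 R{\left(8,Z{\left(-5,6 \right)} \right)} = 297 \left(-9\right) = -2673$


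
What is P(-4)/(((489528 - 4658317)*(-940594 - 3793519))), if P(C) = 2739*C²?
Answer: 43824/19735518199157 ≈ 2.2206e-9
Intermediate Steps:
P(-4)/(((489528 - 4658317)*(-940594 - 3793519))) = (2739*(-4)²)/(((489528 - 4658317)*(-940594 - 3793519))) = (2739*16)/((-4168789*(-4734113))) = 43824/19735518199157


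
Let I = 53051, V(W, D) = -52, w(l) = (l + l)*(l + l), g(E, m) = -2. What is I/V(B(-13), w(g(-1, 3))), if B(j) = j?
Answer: -53051/52 ≈ -1020.2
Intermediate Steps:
w(l) = 4*l² (w(l) = (2*l)*(2*l) = 4*l²)
I/V(B(-13), w(g(-1, 3))) = 53051/(-52) = 53051*(-1/52) = -53051/52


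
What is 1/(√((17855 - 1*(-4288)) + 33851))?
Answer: √55994/55994 ≈ 0.0042260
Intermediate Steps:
1/(√((17855 - 1*(-4288)) + 33851)) = 1/(√((17855 + 4288) + 33851)) = 1/(√(22143 + 33851)) = 1/(√55994) = √55994/55994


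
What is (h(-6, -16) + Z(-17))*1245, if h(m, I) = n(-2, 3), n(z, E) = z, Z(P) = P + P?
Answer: -44820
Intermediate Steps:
Z(P) = 2*P
h(m, I) = -2
(h(-6, -16) + Z(-17))*1245 = (-2 + 2*(-17))*1245 = (-2 - 34)*1245 = -36*1245 = -44820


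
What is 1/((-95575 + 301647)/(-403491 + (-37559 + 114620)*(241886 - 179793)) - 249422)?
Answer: -2392272591/596685414089366 ≈ -4.0093e-6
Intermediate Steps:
1/((-95575 + 301647)/(-403491 + (-37559 + 114620)*(241886 - 179793)) - 249422) = 1/(206072/(-403491 + 77061*62093) - 249422) = 1/(206072/(-403491 + 4784948673) - 249422) = 1/(206072/4784545182 - 249422) = 1/(206072*(1/4784545182) - 249422) = 1/(103036/2392272591 - 249422) = 1/(-596685414089366/2392272591) = -2392272591/596685414089366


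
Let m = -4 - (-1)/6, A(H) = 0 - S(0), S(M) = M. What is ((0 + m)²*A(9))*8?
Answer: 0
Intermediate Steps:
A(H) = 0 (A(H) = 0 - 1*0 = 0 + 0 = 0)
m = -23/6 (m = -4 - (-1)/6 = -4 - 1*(-⅙) = -4 + ⅙ = -23/6 ≈ -3.8333)
((0 + m)²*A(9))*8 = ((0 - 23/6)²*0)*8 = ((-23/6)²*0)*8 = ((529/36)*0)*8 = 0*8 = 0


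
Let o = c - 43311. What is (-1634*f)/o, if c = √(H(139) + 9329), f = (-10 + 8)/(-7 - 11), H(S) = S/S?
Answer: 23590058/5627500173 + 1634*√9330/16882500519 ≈ 0.0042013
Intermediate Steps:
H(S) = 1
f = ⅑ (f = -2/(-18) = -2*(-1/18) = ⅑ ≈ 0.11111)
c = √9330 (c = √(1 + 9329) = √9330 ≈ 96.592)
o = -43311 + √9330 (o = √9330 - 43311 = -43311 + √9330 ≈ -43214.)
(-1634*f)/o = (-1634*⅑)/(-43311 + √9330) = -1634/(9*(-43311 + √9330))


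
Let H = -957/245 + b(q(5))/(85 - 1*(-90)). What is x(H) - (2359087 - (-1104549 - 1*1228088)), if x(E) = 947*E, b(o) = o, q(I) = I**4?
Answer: -1149550034/245 ≈ -4.6920e+6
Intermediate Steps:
H = -82/245 (H = -957/245 + 5**4/(85 - 1*(-90)) = -957*1/245 + 625/(85 + 90) = -957/245 + 625/175 = -957/245 + 625*(1/175) = -957/245 + 25/7 = -82/245 ≈ -0.33469)
x(H) - (2359087 - (-1104549 - 1*1228088)) = 947*(-82/245) - (2359087 - (-1104549 - 1*1228088)) = -77654/245 - (2359087 - (-1104549 - 1228088)) = -77654/245 - (2359087 - 1*(-2332637)) = -77654/245 - (2359087 + 2332637) = -77654/245 - 1*4691724 = -77654/245 - 4691724 = -1149550034/245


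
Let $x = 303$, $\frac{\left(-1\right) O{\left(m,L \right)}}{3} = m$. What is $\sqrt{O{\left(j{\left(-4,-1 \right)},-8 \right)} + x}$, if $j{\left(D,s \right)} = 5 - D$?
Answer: $2 \sqrt{69} \approx 16.613$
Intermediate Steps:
$O{\left(m,L \right)} = - 3 m$
$\sqrt{O{\left(j{\left(-4,-1 \right)},-8 \right)} + x} = \sqrt{- 3 \left(5 - -4\right) + 303} = \sqrt{- 3 \left(5 + 4\right) + 303} = \sqrt{\left(-3\right) 9 + 303} = \sqrt{-27 + 303} = \sqrt{276} = 2 \sqrt{69}$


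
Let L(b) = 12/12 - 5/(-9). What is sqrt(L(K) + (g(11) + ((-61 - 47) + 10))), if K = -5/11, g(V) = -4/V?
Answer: 4*I*sqrt(6589)/33 ≈ 9.8391*I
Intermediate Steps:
K = -5/11 (K = -5*1/11 = -5/11 ≈ -0.45455)
L(b) = 14/9 (L(b) = 12*(1/12) - 5*(-1/9) = 1 + 5/9 = 14/9)
sqrt(L(K) + (g(11) + ((-61 - 47) + 10))) = sqrt(14/9 + (-4/11 + ((-61 - 47) + 10))) = sqrt(14/9 + (-4*1/11 + (-108 + 10))) = sqrt(14/9 + (-4/11 - 98)) = sqrt(14/9 - 1082/11) = sqrt(-9584/99) = 4*I*sqrt(6589)/33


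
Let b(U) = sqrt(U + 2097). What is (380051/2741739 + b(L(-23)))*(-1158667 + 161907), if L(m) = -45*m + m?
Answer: -54117090680/391677 - 996760*sqrt(3109) ≈ -5.5716e+7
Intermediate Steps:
L(m) = -44*m
b(U) = sqrt(2097 + U)
(380051/2741739 + b(L(-23)))*(-1158667 + 161907) = (380051/2741739 + sqrt(2097 - 44*(-23)))*(-1158667 + 161907) = (380051*(1/2741739) + sqrt(2097 + 1012))*(-996760) = (54293/391677 + sqrt(3109))*(-996760) = -54117090680/391677 - 996760*sqrt(3109)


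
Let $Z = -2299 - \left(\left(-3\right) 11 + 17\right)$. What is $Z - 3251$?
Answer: $-5534$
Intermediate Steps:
$Z = -2283$ ($Z = -2299 - \left(-33 + 17\right) = -2299 - -16 = -2299 + 16 = -2283$)
$Z - 3251 = -2283 - 3251 = -5534$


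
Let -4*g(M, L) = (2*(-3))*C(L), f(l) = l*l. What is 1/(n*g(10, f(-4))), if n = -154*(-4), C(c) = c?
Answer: 1/14784 ≈ 6.7641e-5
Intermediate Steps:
f(l) = l**2
n = 616
g(M, L) = 3*L/2 (g(M, L) = -2*(-3)*L/4 = -(-3)*L/2 = 3*L/2)
1/(n*g(10, f(-4))) = 1/(616*((3/2)*(-4)**2)) = 1/(616*((3/2)*16)) = 1/(616*24) = 1/14784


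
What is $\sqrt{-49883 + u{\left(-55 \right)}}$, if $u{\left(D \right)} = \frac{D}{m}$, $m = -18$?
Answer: $\frac{i \sqrt{1795678}}{6} \approx 223.34 i$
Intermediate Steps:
$u{\left(D \right)} = - \frac{D}{18}$ ($u{\left(D \right)} = \frac{D}{-18} = D \left(- \frac{1}{18}\right) = - \frac{D}{18}$)
$\sqrt{-49883 + u{\left(-55 \right)}} = \sqrt{-49883 - - \frac{55}{18}} = \sqrt{-49883 + \frac{55}{18}} = \sqrt{- \frac{897839}{18}} = \frac{i \sqrt{1795678}}{6}$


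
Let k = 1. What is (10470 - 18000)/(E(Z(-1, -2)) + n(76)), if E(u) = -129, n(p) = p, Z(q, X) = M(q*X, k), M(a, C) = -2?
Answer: 7530/53 ≈ 142.08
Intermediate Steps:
Z(q, X) = -2
(10470 - 18000)/(E(Z(-1, -2)) + n(76)) = (10470 - 18000)/(-129 + 76) = -7530/(-53) = -7530*(-1/53) = 7530/53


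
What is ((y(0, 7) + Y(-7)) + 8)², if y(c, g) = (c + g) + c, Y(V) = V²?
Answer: 4096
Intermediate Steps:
y(c, g) = g + 2*c
((y(0, 7) + Y(-7)) + 8)² = (((7 + 2*0) + (-7)²) + 8)² = (((7 + 0) + 49) + 8)² = ((7 + 49) + 8)² = (56 + 8)² = 64² = 4096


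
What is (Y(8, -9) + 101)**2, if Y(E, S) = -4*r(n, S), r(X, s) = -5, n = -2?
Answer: 14641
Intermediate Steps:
Y(E, S) = 20 (Y(E, S) = -4*(-5) = 20)
(Y(8, -9) + 101)**2 = (20 + 101)**2 = 121**2 = 14641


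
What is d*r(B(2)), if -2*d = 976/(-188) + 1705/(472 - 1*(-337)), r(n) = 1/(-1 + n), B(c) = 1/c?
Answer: -117261/38023 ≈ -3.0840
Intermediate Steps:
d = 117261/76046 (d = -(976/(-188) + 1705/(472 - 1*(-337)))/2 = -(976*(-1/188) + 1705/(472 + 337))/2 = -(-244/47 + 1705/809)/2 = -½*(-117261/38023) = 117261/76046 ≈ 1.5420)
d*r(B(2)) = 117261/(76046*(-1 + 1/2)) = 117261/(76046*(-1 + ½)) = 117261/(76046*(-½)) = (117261/76046)*(-2) = -117261/38023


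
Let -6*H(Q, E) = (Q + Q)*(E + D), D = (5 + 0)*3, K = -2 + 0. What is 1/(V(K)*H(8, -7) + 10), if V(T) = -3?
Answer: 1/74 ≈ 0.013514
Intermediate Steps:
K = -2
D = 15 (D = 5*3 = 15)
H(Q, E) = -Q*(15 + E)/3 (H(Q, E) = -(Q + Q)*(E + 15)/6 = -2*Q*(15 + E)/6 = -Q*(15 + E)/3)
1/(V(K)*H(8, -7) + 10) = 1/(-(-1)*8*(15 - 7) + 10) = 1/(-(-1)*8*8 + 10) = 1/(-3*(-64/3) + 10) = 1/(64 + 10) = 1/74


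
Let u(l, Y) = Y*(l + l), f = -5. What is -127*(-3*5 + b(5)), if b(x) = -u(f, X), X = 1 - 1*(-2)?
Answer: -1905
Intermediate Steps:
X = 3 (X = 1 + 2 = 3)
u(l, Y) = 2*Y*l (u(l, Y) = Y*(2*l) = 2*Y*l)
b(x) = 30 (b(x) = -2*3*(-5) = -1*(-30) = 30)
-127*(-3*5 + b(5)) = -127*(-3*5 + 30) = -127*(-15 + 30) = -127*15 = -1905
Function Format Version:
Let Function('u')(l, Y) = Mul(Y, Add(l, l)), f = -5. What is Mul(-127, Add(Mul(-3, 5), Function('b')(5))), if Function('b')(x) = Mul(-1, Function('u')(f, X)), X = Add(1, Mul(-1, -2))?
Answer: -1905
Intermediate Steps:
X = 3 (X = Add(1, 2) = 3)
Function('u')(l, Y) = Mul(2, Y, l) (Function('u')(l, Y) = Mul(Y, Mul(2, l)) = Mul(2, Y, l))
Function('b')(x) = 30 (Function('b')(x) = Mul(-1, Mul(2, 3, -5)) = Mul(-1, -30) = 30)
Mul(-127, Add(Mul(-3, 5), Function('b')(5))) = Mul(-127, Add(Mul(-3, 5), 30)) = Mul(-127, Add(-15, 30)) = Mul(-127, 15) = -1905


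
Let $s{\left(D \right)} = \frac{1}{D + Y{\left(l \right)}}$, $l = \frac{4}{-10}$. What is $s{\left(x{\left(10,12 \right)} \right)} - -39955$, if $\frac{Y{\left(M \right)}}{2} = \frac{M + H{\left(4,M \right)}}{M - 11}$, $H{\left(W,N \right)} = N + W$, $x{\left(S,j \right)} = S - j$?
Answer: $\frac{5833373}{146} \approx 39955.0$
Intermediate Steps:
$l = - \frac{2}{5}$ ($l = 4 \left(- \frac{1}{10}\right) = - \frac{2}{5} \approx -0.4$)
$Y{\left(M \right)} = \frac{2 \left(4 + 2 M\right)}{-11 + M}$ ($Y{\left(M \right)} = 2 \frac{M + \left(M + 4\right)}{M - 11} = 2 \frac{M + \left(4 + M\right)}{-11 + M} = 2 \frac{4 + 2 M}{-11 + M} = \frac{2 \left(4 + 2 M\right)}{-11 + M}$)
$s{\left(D \right)} = \frac{1}{- \frac{32}{57} + D}$ ($s{\left(D \right)} = \frac{1}{D + \frac{4 \left(2 - \frac{2}{5}\right)}{-11 - \frac{2}{5}}} = \frac{1}{D + 4 \frac{1}{- \frac{57}{5}} \cdot \frac{8}{5}} = \frac{1}{D + 4 \left(- \frac{5}{57}\right) \frac{8}{5}} = \frac{1}{D - \frac{32}{57}} = \frac{1}{- \frac{32}{57} + D}$)
$s{\left(x{\left(10,12 \right)} \right)} - -39955 = \frac{57}{-32 + 57 \left(10 - 12\right)} - -39955 = \frac{57}{-32 + 57 \left(10 - 12\right)} + 39955 = \frac{57}{-32 + 57 \left(-2\right)} + 39955 = \frac{57}{-32 - 114} + 39955 = \frac{57}{-146} + 39955 = 57 \left(- \frac{1}{146}\right) + 39955 = - \frac{57}{146} + 39955 = \frac{5833373}{146}$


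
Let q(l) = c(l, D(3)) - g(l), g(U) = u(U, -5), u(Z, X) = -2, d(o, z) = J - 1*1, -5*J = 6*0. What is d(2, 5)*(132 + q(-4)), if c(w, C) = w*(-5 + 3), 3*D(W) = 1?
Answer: -142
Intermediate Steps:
D(W) = ⅓ (D(W) = (⅓)*1 = ⅓)
J = 0 (J = -6*0/5 = -⅕*0 = 0)
d(o, z) = -1 (d(o, z) = 0 - 1*1 = 0 - 1 = -1)
c(w, C) = -2*w (c(w, C) = w*(-2) = -2*w)
g(U) = -2
q(l) = 2 - 2*l (q(l) = -2*l - 1*(-2) = -2*l + 2 = 2 - 2*l)
d(2, 5)*(132 + q(-4)) = -(132 + (2 - 2*(-4))) = -(132 + (2 + 8)) = -(132 + 10) = -1*142 = -142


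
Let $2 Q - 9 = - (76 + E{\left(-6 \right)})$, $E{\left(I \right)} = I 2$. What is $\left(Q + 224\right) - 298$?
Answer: $- \frac{203}{2} \approx -101.5$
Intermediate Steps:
$E{\left(I \right)} = 2 I$
$Q = - \frac{55}{2}$ ($Q = \frac{9}{2} + \frac{\left(-1\right) \left(76 + 2 \left(-6\right)\right)}{2} = \frac{9}{2} + \frac{\left(-1\right) \left(76 - 12\right)}{2} = \frac{9}{2} + \frac{\left(-1\right) 64}{2} = \frac{9}{2} + \frac{1}{2} \left(-64\right) = \frac{9}{2} - 32 = - \frac{55}{2} \approx -27.5$)
$\left(Q + 224\right) - 298 = \left(- \frac{55}{2} + 224\right) - 298 = \frac{393}{2} - 298 = - \frac{203}{2}$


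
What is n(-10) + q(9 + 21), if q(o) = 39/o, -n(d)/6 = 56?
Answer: -3347/10 ≈ -334.70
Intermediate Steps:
n(d) = -336 (n(d) = -6*56 = -336)
n(-10) + q(9 + 21) = -336 + 39/(9 + 21) = -336 + 39/30 = -336 + 39*(1/30) = -336 + 13/10 = -3347/10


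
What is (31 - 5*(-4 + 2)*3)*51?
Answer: 3111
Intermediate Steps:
(31 - 5*(-4 + 2)*3)*51 = (31 - 5*(-2)*3)*51 = (31 + 10*3)*51 = (31 + 30)*51 = 61*51 = 3111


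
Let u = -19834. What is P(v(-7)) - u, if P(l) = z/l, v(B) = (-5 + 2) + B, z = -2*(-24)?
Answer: 99146/5 ≈ 19829.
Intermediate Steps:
z = 48
v(B) = -3 + B
P(l) = 48/l
P(v(-7)) - u = 48/(-3 - 7) - 1*(-19834) = 48/(-10) + 19834 = 48*(-⅒) + 19834 = -24/5 + 19834 = 99146/5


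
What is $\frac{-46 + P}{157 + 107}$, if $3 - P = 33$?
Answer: $- \frac{19}{66} \approx -0.28788$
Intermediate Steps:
$P = -30$ ($P = 3 - 33 = -30$)
$\frac{-46 + P}{157 + 107} = \frac{-46 - 30}{157 + 107} = \frac{1}{264} \left(-76\right) = - \frac{19}{66}$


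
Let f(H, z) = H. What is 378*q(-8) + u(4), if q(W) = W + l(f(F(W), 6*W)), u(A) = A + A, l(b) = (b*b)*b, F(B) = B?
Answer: -196552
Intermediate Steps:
l(b) = b³ (l(b) = b²*b = b³)
u(A) = 2*A
q(W) = W + W³
378*q(-8) + u(4) = 378*(-8 + (-8)³) + 2*4 = 378*(-8 - 512) + 8 = 378*(-520) + 8 = -196560 + 8 = -196552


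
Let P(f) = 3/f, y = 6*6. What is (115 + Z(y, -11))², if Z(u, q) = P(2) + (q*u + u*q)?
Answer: 1825201/4 ≈ 4.5630e+5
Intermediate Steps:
y = 36
Z(u, q) = 3/2 + 2*q*u (Z(u, q) = 3/2 + (q*u + u*q) = 3*(½) + (q*u + q*u) = 3/2 + 2*q*u)
(115 + Z(y, -11))² = (115 + (3/2 + 2*(-11)*36))² = (115 + (3/2 - 792))² = (115 - 1581/2)² = (-1351/2)² = 1825201/4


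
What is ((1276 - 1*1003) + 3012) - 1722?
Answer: 1563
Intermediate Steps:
((1276 - 1*1003) + 3012) - 1722 = ((1276 - 1003) + 3012) - 1722 = (273 + 3012) - 1722 = 3285 - 1722 = 1563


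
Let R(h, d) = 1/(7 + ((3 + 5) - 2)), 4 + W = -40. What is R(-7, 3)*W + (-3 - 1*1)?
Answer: -96/13 ≈ -7.3846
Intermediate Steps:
W = -44 (W = -4 - 40 = -44)
R(h, d) = 1/13 (R(h, d) = 1/(7 + (8 - 2)) = 1/(7 + 6) = 1/13)
R(-7, 3)*W + (-3 - 1*1) = (1/13)*(-44) + (-3 - 1*1) = -44/13 + (-3 - 1) = -44/13 - 4 = -96/13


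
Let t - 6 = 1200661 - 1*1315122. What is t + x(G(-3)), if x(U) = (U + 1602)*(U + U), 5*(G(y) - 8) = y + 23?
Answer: -75719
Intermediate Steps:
G(y) = 63/5 + y/5 (G(y) = 8 + (y + 23)/5 = 8 + (23 + y)/5 = 8 + (23/5 + y/5) = 63/5 + y/5)
x(U) = 2*U*(1602 + U) (x(U) = (1602 + U)*(2*U) = 2*U*(1602 + U))
t = -114455 (t = 6 + (1200661 - 1*1315122) = 6 + (1200661 - 1315122) = 6 - 114461 = -114455)
t + x(G(-3)) = -114455 + 2*(63/5 + (⅕)*(-3))*(1602 + (63/5 + (⅕)*(-3))) = -114455 + 2*(63/5 - ⅗)*(1602 + (63/5 - ⅗)) = -114455 + 2*12*(1602 + 12) = -114455 + 2*12*1614 = -114455 + 38736 = -75719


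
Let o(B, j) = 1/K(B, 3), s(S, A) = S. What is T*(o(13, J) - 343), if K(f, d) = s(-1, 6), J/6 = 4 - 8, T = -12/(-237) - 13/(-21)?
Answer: -382184/1659 ≈ -230.37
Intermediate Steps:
T = 1111/1659 (T = -12*(-1/237) - 13*(-1/21) = 4/79 + 13/21 = 1111/1659 ≈ 0.66968)
J = -24 (J = 6*(4 - 8) = 6*(-4) = -24)
K(f, d) = -1
o(B, j) = -1 (o(B, j) = 1/(-1) = -1)
T*(o(13, J) - 343) = 1111*(-1 - 343)/1659 = (1111/1659)*(-344) = -382184/1659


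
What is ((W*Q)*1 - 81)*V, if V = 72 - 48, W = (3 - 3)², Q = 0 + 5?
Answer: -1944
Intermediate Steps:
Q = 5
W = 0 (W = 0² = 0)
V = 24
((W*Q)*1 - 81)*V = ((0*5)*1 - 81)*24 = (0*1 - 81)*24 = (0 - 81)*24 = -81*24 = -1944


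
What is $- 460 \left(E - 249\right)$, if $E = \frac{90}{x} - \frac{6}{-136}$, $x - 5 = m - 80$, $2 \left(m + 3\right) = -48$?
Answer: $\frac{1953735}{17} \approx 1.1493 \cdot 10^{5}$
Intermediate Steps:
$m = -27$ ($m = -3 + \frac{1}{2} \left(-48\right) = -3 - 24 = -27$)
$x = -102$ ($x = 5 - 107 = -102$)
$E = - \frac{57}{68}$ ($E = \frac{90}{-102} - \frac{6}{-136} = 90 \left(- \frac{1}{102}\right) - - \frac{3}{68} = - \frac{15}{17} + \frac{3}{68} = - \frac{57}{68} \approx -0.83823$)
$- 460 \left(E - 249\right) = - 460 \left(- \frac{57}{68} - 249\right) = \left(-460\right) \left(- \frac{16989}{68}\right) = \frac{1953735}{17}$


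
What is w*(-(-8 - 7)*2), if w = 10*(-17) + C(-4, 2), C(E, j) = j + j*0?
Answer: -5040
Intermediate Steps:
C(E, j) = j (C(E, j) = j + 0 = j)
w = -168 (w = 10*(-17) + 2 = -170 + 2 = -168)
w*(-(-8 - 7)*2) = -(-168)*(-8 - 7)*2 = -(-168)*(-15*2) = -(-168)*(-30) = -168*30 = -5040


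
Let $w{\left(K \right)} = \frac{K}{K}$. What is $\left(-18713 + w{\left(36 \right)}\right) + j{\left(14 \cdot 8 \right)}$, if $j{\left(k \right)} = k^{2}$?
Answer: $-6168$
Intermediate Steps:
$w{\left(K \right)} = 1$
$\left(-18713 + w{\left(36 \right)}\right) + j{\left(14 \cdot 8 \right)} = \left(-18713 + 1\right) + \left(14 \cdot 8\right)^{2} = -18712 + 112^{2} = -18712 + 12544 = -6168$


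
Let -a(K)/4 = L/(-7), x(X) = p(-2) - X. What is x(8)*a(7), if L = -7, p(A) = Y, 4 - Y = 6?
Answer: 40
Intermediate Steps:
Y = -2 (Y = 4 - 1*6 = 4 - 6 = -2)
p(A) = -2
x(X) = -2 - X
a(K) = -4 (a(K) = -(-28)/(-7) = -(-28)*(-1)/7 = -4*1 = -4)
x(8)*a(7) = (-2 - 1*8)*(-4) = (-2 - 8)*(-4) = -10*(-4) = 40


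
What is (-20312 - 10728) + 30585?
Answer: -455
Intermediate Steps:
(-20312 - 10728) + 30585 = -31040 + 30585 = -455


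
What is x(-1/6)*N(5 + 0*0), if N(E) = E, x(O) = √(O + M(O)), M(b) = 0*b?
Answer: 5*I*√6/6 ≈ 2.0412*I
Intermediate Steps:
M(b) = 0
x(O) = √O (x(O) = √(O + 0) = √O)
x(-1/6)*N(5 + 0*0) = √(-1/6)*(5 + 0*0) = √(-1*⅙)*(5 + 0) = √(-⅙)*5 = (I*√6/6)*5 = 5*I*√6/6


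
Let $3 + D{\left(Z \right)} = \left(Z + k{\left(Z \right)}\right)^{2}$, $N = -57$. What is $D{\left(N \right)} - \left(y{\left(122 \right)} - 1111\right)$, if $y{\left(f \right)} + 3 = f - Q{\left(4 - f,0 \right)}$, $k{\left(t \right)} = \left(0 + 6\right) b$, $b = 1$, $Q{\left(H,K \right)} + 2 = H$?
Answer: $3470$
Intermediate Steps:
$Q{\left(H,K \right)} = -2 + H$
$k{\left(t \right)} = 6$ ($k{\left(t \right)} = \left(0 + 6\right) 1 = 6 \cdot 1 = 6$)
$y{\left(f \right)} = -5 + 2 f$ ($y{\left(f \right)} = -3 + \left(f - \left(-2 - \left(-4 + f\right)\right)\right) = -3 + \left(f - \left(2 - f\right)\right) = -3 + \left(f + \left(-2 + f\right)\right) = -3 + \left(-2 + 2 f\right) = -5 + 2 f$)
$D{\left(Z \right)} = -3 + \left(6 + Z\right)^{2}$ ($D{\left(Z \right)} = -3 + \left(Z + 6\right)^{2} = -3 + \left(6 + Z\right)^{2}$)
$D{\left(N \right)} - \left(y{\left(122 \right)} - 1111\right) = \left(-3 + \left(6 - 57\right)^{2}\right) - \left(\left(-5 + 2 \cdot 122\right) - 1111\right) = \left(-3 + \left(-51\right)^{2}\right) - \left(\left(-5 + 244\right) - 1111\right) = \left(-3 + 2601\right) - \left(239 - 1111\right) = 2598 - -872 = 2598 + 872 = 3470$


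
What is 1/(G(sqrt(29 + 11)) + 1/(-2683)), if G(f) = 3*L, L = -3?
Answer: -2683/24148 ≈ -0.11111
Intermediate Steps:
G(f) = -9 (G(f) = 3*(-3) = -9)
1/(G(sqrt(29 + 11)) + 1/(-2683)) = 1/(-9 + 1/(-2683)) = 1/(-9 - 1/2683) = 1/(-24148/2683) = -2683/24148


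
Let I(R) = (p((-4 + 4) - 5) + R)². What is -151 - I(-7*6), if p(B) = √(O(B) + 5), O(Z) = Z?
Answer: -1915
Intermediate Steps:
p(B) = √(5 + B) (p(B) = √(B + 5) = √(5 + B))
I(R) = R² (I(R) = (√(5 + ((-4 + 4) - 5)) + R)² = (√(5 + (0 - 5)) + R)² = (√(5 - 5) + R)² = (√0 + R)² = (0 + R)² = R²)
-151 - I(-7*6) = -151 - (-7*6)² = -151 - 1*(-42)² = -151 - 1*1764 = -151 - 1764 = -1915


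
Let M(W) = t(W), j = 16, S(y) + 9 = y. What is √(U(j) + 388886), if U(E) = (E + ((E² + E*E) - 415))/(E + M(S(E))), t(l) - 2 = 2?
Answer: √38889165/10 ≈ 623.61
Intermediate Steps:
t(l) = 4 (t(l) = 2 + 2 = 4)
S(y) = -9 + y
M(W) = 4
U(E) = (-415 + E + 2*E²)/(4 + E) (U(E) = (E + ((E² + E*E) - 415))/(E + 4) = (E + ((E² + E²) - 415))/(4 + E) = (E + (2*E² - 415))/(4 + E) = (E + (-415 + 2*E²))/(4 + E) = (-415 + E + 2*E²)/(4 + E))
√(U(j) + 388886) = √((-415 + 16 + 2*16²)/(4 + 16) + 388886) = √((-415 + 16 + 2*256)/20 + 388886) = √((-415 + 16 + 512)/20 + 388886) = √((1/20)*113 + 388886) = √(113/20 + 388886) = √(7777833/20) = √38889165/10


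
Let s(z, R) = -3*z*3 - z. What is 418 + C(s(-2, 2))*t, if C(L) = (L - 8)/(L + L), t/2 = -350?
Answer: 208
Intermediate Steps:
s(z, R) = -10*z (s(z, R) = -9*z - z = -10*z)
t = -700 (t = 2*(-350) = -700)
C(L) = (-8 + L)/(2*L) (C(L) = (-8 + L)/((2*L)) = (-8 + L)*(1/(2*L)) = (-8 + L)/(2*L))
418 + C(s(-2, 2))*t = 418 + ((-8 - 10*(-2))/(2*((-10*(-2)))))*(-700) = 418 + ((½)*(-8 + 20)/20)*(-700) = 418 + ((½)*(1/20)*12)*(-700) = 418 + (3/10)*(-700) = 418 - 210 = 208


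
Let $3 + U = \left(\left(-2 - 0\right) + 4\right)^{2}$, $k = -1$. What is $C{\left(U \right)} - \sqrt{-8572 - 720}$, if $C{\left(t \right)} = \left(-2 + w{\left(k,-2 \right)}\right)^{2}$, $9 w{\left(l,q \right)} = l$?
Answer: $\frac{361}{81} - 2 i \sqrt{2323} \approx 4.4568 - 96.395 i$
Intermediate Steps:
$w{\left(l,q \right)} = \frac{l}{9}$
$U = 1$ ($U = -3 + \left(\left(-2 - 0\right) + 4\right)^{2} = -3 + \left(\left(-2 + 0\right) + 4\right)^{2} = -3 + \left(-2 + 4\right)^{2} = -3 + 2^{2} = -3 + 4 = 1$)
$C{\left(t \right)} = \frac{361}{81}$ ($C{\left(t \right)} = \left(-2 + \frac{1}{9} \left(-1\right)\right)^{2} = \left(-2 - \frac{1}{9}\right)^{2} = \left(- \frac{19}{9}\right)^{2} = \frac{361}{81}$)
$C{\left(U \right)} - \sqrt{-8572 - 720} = \frac{361}{81} - \sqrt{-8572 - 720} = \frac{361}{81} - \sqrt{-9292} = \frac{361}{81} - 2 i \sqrt{2323}$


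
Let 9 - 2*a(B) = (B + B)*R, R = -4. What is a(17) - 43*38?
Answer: -3123/2 ≈ -1561.5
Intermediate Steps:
a(B) = 9/2 + 4*B (a(B) = 9/2 - (B + B)*(-4)/2 = 9/2 - 2*B*(-4)/2 = 9/2 - (-4)*B = 9/2 + 4*B)
a(17) - 43*38 = (9/2 + 4*17) - 43*38 = (9/2 + 68) - 1634 = 145/2 - 1634 = -3123/2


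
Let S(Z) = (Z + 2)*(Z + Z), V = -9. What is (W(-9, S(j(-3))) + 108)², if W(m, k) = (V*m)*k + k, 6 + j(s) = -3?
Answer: 108993600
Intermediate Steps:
j(s) = -9 (j(s) = -6 - 3 = -9)
S(Z) = 2*Z*(2 + Z) (S(Z) = (2 + Z)*(2*Z) = 2*Z*(2 + Z))
W(m, k) = k - 9*k*m (W(m, k) = (-9*m)*k + k = -9*k*m + k = k - 9*k*m)
(W(-9, S(j(-3))) + 108)² = ((2*(-9)*(2 - 9))*(1 - 9*(-9)) + 108)² = ((2*(-9)*(-7))*(1 + 81) + 108)² = (126*82 + 108)² = (10332 + 108)² = 10440² = 108993600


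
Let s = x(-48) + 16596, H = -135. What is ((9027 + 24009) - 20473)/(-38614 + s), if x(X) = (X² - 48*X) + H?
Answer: -12563/17545 ≈ -0.71604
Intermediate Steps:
x(X) = -135 + X² - 48*X (x(X) = (X² - 48*X) - 135 = -135 + X² - 48*X)
s = 21069 (s = (-135 + (-48)² - 48*(-48)) + 16596 = (-135 + 2304 + 2304) + 16596 = 4473 + 16596 = 21069)
((9027 + 24009) - 20473)/(-38614 + s) = ((9027 + 24009) - 20473)/(-38614 + 21069) = (33036 - 20473)/(-17545) = 12563*(-1/17545) = -12563/17545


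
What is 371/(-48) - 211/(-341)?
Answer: -116383/16368 ≈ -7.1104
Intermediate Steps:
371/(-48) - 211/(-341) = 371*(-1/48) - 211*(-1/341) = -371/48 + 211/341 = -116383/16368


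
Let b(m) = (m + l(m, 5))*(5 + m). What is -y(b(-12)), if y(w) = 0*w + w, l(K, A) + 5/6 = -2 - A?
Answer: -833/6 ≈ -138.83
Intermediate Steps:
l(K, A) = -17/6 - A (l(K, A) = -⅚ + (-2 - A) = -17/6 - A)
b(m) = (5 + m)*(-47/6 + m) (b(m) = (m + (-17/6 - 1*5))*(5 + m) = (m + (-17/6 - 5))*(5 + m) = (m - 47/6)*(5 + m) = (-47/6 + m)*(5 + m) = (5 + m)*(-47/6 + m))
y(w) = w (y(w) = 0 + w = w)
-y(b(-12)) = -(-235/6 + (-12)² - 17/6*(-12)) = -(-235/6 + 144 + 34) = -1*833/6 = -833/6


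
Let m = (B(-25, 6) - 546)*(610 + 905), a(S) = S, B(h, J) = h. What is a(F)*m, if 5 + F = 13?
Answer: -6920520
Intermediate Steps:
F = 8 (F = -5 + 13 = 8)
m = -865065 (m = (-25 - 546)*(610 + 905) = -571*1515 = -865065)
a(F)*m = 8*(-865065) = -6920520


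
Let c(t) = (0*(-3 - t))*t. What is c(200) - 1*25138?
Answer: -25138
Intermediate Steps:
c(t) = 0 (c(t) = 0*t = 0)
c(200) - 1*25138 = 0 - 1*25138 = 0 - 25138 = -25138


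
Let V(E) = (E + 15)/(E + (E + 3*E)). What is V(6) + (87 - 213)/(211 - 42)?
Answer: -77/1690 ≈ -0.045562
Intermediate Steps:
V(E) = (15 + E)/(5*E) (V(E) = (15 + E)/(E + 4*E) = (15 + E)/((5*E)) = (15 + E)*(1/(5*E)) = (15 + E)/(5*E))
V(6) + (87 - 213)/(211 - 42) = (⅕)*(15 + 6)/6 + (87 - 213)/(211 - 42) = (⅕)*(⅙)*21 - 126/169 = 7/10 - 126*1/169 = 7/10 - 126/169 = -77/1690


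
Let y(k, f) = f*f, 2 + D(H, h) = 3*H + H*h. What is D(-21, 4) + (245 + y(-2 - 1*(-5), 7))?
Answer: 145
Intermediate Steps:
D(H, h) = -2 + 3*H + H*h (D(H, h) = -2 + (3*H + H*h) = -2 + 3*H + H*h)
y(k, f) = f²
D(-21, 4) + (245 + y(-2 - 1*(-5), 7)) = (-2 + 3*(-21) - 21*4) + (245 + 7²) = (-2 - 63 - 84) + (245 + 49) = -149 + 294 = 145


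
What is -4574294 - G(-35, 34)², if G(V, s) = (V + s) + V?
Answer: -4575590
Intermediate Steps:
G(V, s) = s + 2*V
-4574294 - G(-35, 34)² = -4574294 - (34 + 2*(-35))² = -4574294 - (34 - 70)² = -4574294 - 1*(-36)² = -4574294 - 1*1296 = -4574294 - 1296 = -4575590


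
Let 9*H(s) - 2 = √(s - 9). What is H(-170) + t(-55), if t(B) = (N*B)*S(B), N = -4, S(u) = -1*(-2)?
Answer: 3962/9 + I*√179/9 ≈ 440.22 + 1.4866*I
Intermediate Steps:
S(u) = 2
H(s) = 2/9 + √(-9 + s)/9 (H(s) = 2/9 + √(s - 9)/9 = 2/9 + √(-9 + s)/9)
t(B) = -8*B (t(B) = -4*B*2 = -8*B)
H(-170) + t(-55) = (2/9 + √(-9 - 170)/9) - 8*(-55) = (2/9 + √(-179)/9) + 440 = (2/9 + (I*√179)/9) + 440 = (2/9 + I*√179/9) + 440 = 3962/9 + I*√179/9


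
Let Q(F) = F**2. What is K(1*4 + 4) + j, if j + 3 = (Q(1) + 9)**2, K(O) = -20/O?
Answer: 189/2 ≈ 94.500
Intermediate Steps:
j = 97 (j = -3 + (1**2 + 9)**2 = -3 + (1 + 9)**2 = -3 + 10**2 = -3 + 100 = 97)
K(1*4 + 4) + j = -20/(1*4 + 4) + 97 = -20/(4 + 4) + 97 = -20/8 + 97 = -20*1/8 + 97 = -5/2 + 97 = 189/2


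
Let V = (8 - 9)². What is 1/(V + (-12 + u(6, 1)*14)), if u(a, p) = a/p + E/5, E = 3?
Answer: 5/407 ≈ 0.012285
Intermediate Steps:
u(a, p) = ⅗ + a/p (u(a, p) = a/p + 3/5 = a/p + 3*(⅕) = a/p + ⅗ = ⅗ + a/p)
V = 1 (V = (-1)² = 1)
1/(V + (-12 + u(6, 1)*14)) = 1/(1 + (-12 + (⅗ + 6/1)*14)) = 1/(1 + (-12 + (⅗ + 6*1)*14)) = 1/(1 + (-12 + (⅗ + 6)*14)) = 1/(1 + (-12 + (33/5)*14)) = 1/(1 + (-12 + 462/5)) = 1/(1 + 402/5) = 1/(407/5) = 5/407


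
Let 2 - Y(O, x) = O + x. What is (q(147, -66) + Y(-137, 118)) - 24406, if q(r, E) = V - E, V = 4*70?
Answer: -24039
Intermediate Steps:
Y(O, x) = 2 - O - x (Y(O, x) = 2 - (O + x) = 2 + (-O - x) = 2 - O - x)
V = 280
q(r, E) = 280 - E
(q(147, -66) + Y(-137, 118)) - 24406 = ((280 - 1*(-66)) + (2 - 1*(-137) - 1*118)) - 24406 = ((280 + 66) + (2 + 137 - 118)) - 24406 = (346 + 21) - 24406 = 367 - 24406 = -24039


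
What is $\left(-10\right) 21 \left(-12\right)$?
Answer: $2520$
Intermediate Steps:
$\left(-10\right) 21 \left(-12\right) = \left(-210\right) \left(-12\right) = 2520$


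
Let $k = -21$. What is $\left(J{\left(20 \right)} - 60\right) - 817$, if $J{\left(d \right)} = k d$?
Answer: $-1297$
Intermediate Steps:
$J{\left(d \right)} = - 21 d$
$\left(J{\left(20 \right)} - 60\right) - 817 = \left(\left(-21\right) 20 - 60\right) - 817 = \left(-420 - 60\right) - 817 = -480 - 817 = -1297$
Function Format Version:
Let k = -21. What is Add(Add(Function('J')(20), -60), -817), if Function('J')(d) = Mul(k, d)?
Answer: -1297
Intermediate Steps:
Function('J')(d) = Mul(-21, d)
Add(Add(Function('J')(20), -60), -817) = Add(Add(Mul(-21, 20), -60), -817) = Add(Add(-420, -60), -817) = Add(-480, -817) = -1297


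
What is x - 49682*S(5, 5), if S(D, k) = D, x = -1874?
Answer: -250284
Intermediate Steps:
x - 49682*S(5, 5) = -1874 - 49682*5 = -1874 - 1*248410 = -1874 - 248410 = -250284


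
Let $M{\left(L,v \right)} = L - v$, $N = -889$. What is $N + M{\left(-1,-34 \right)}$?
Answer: $-856$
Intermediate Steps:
$N + M{\left(-1,-34 \right)} = -889 - -33 = -889 + \left(-1 + 34\right) = -889 + 33 = -856$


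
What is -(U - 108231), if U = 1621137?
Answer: -1512906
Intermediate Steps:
-(U - 108231) = -(1621137 - 108231) = -1*1512906 = -1512906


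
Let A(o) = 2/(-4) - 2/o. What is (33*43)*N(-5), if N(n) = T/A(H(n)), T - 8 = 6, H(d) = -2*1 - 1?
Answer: 119196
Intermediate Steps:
H(d) = -3 (H(d) = -2 - 1 = -3)
A(o) = -1/2 - 2/o (A(o) = 2*(-1/4) - 2/o = -1/2 - 2/o)
T = 14 (T = 8 + 6 = 14)
N(n) = 84 (N(n) = 14/(((1/2)*(-4 - 1*(-3))/(-3))) = 14/(((1/2)*(-1/3)*(-4 + 3))) = 14/(((1/2)*(-1/3)*(-1))) = 14/(1/6) = 14*6 = 84)
(33*43)*N(-5) = (33*43)*84 = 1419*84 = 119196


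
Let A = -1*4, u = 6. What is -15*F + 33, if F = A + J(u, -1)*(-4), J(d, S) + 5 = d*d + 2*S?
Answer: 1833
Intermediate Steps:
A = -4
J(d, S) = -5 + d² + 2*S (J(d, S) = -5 + (d*d + 2*S) = -5 + (d² + 2*S) = -5 + d² + 2*S)
F = -120 (F = -4 + (-5 + 6² + 2*(-1))*(-4) = -4 + (-5 + 36 - 2)*(-4) = -4 + 29*(-4) = -4 - 116 = -120)
-15*F + 33 = -15*(-120) + 33 = 1800 + 33 = 1833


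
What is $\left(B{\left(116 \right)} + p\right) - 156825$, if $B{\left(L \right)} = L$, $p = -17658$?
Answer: $-174367$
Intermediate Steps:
$\left(B{\left(116 \right)} + p\right) - 156825 = \left(116 - 17658\right) - 156825 = -17542 - 156825 = -174367$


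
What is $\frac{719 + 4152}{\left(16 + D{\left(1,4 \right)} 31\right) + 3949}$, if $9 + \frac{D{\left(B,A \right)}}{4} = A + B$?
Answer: $\frac{4871}{3469} \approx 1.4042$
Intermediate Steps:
$D{\left(B,A \right)} = -36 + 4 A + 4 B$ ($D{\left(B,A \right)} = -36 + 4 \left(A + B\right) = -36 + \left(4 A + 4 B\right) = -36 + 4 A + 4 B$)
$\frac{719 + 4152}{\left(16 + D{\left(1,4 \right)} 31\right) + 3949} = \frac{719 + 4152}{\left(16 + \left(-36 + 4 \cdot 4 + 4 \cdot 1\right) 31\right) + 3949} = \frac{4871}{\left(16 + \left(-36 + 16 + 4\right) 31\right) + 3949} = \frac{4871}{\left(16 - 496\right) + 3949} = \frac{4871}{-480 + 3949} = \frac{4871}{3469}$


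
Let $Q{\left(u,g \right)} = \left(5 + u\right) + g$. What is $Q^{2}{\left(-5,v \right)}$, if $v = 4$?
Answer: $16$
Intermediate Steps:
$Q{\left(u,g \right)} = 5 + g + u$
$Q^{2}{\left(-5,v \right)} = \left(5 + 4 - 5\right)^{2} = 4^{2} = 16$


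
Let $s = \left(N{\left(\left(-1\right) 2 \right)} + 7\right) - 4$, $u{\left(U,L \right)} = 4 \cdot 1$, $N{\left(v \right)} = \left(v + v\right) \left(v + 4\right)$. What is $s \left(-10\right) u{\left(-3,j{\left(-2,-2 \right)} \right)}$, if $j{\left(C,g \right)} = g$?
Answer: $200$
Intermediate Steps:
$N{\left(v \right)} = 2 v \left(4 + v\right)$
$u{\left(U,L \right)} = 4$
$s = -5$ ($s = \left(2 \left(\left(-1\right) 2\right) \left(4 - 2\right) + 7\right) - 4 = \left(2 \left(-2\right) \left(4 - 2\right) + 7\right) - 4 = \left(2 \left(-2\right) 2 + 7\right) - 4 = \left(-8 + 7\right) - 4 = -1 - 4 = -5$)
$s \left(-10\right) u{\left(-3,j{\left(-2,-2 \right)} \right)} = \left(-5\right) \left(-10\right) 4 = 50 \cdot 4 = 200$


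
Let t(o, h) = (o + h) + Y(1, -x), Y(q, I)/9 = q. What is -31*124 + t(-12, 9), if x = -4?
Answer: -3838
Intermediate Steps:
Y(q, I) = 9*q
t(o, h) = 9 + h + o (t(o, h) = (o + h) + 9*1 = (h + o) + 9 = 9 + h + o)
-31*124 + t(-12, 9) = -31*124 + (9 + 9 - 12) = -3844 + 6 = -3838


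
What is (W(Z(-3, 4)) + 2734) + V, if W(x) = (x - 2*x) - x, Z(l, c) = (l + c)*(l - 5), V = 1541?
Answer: 4291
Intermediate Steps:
Z(l, c) = (-5 + l)*(c + l) (Z(l, c) = (c + l)*(-5 + l) = (-5 + l)*(c + l))
W(x) = -2*x (W(x) = -x - x = -2*x)
(W(Z(-3, 4)) + 2734) + V = (-2*((-3)² - 5*4 - 5*(-3) + 4*(-3)) + 2734) + 1541 = (-2*(9 - 20 + 15 - 12) + 2734) + 1541 = (-2*(-8) + 2734) + 1541 = (16 + 2734) + 1541 = 2750 + 1541 = 4291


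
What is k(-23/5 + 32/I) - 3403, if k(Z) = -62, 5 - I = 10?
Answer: -3465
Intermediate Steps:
I = -5 (I = 5 - 1*10 = 5 - 10 = -5)
k(-23/5 + 32/I) - 3403 = -62 - 3403 = -3465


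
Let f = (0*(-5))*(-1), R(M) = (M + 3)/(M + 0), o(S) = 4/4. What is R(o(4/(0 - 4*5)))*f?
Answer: 0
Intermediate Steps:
o(S) = 1 (o(S) = 4*(1/4) = 1)
R(M) = (3 + M)/M
f = 0 (f = 0*(-1) = 0)
R(o(4/(0 - 4*5)))*f = ((3 + 1)/1)*0 = (1*4)*0 = 4*0 = 0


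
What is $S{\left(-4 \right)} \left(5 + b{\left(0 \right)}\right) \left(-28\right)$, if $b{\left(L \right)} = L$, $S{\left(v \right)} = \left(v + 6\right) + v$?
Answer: $280$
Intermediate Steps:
$S{\left(v \right)} = 6 + 2 v$ ($S{\left(v \right)} = \left(6 + v\right) + v = 6 + 2 v$)
$S{\left(-4 \right)} \left(5 + b{\left(0 \right)}\right) \left(-28\right) = \left(6 + 2 \left(-4\right)\right) \left(5 + 0\right) \left(-28\right) = \left(6 - 8\right) 5 \left(-28\right) = \left(-2\right) 5 \left(-28\right) = \left(-10\right) \left(-28\right) = 280$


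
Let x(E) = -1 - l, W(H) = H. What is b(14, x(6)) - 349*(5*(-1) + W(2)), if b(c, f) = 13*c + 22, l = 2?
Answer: 1251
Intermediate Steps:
x(E) = -3 (x(E) = -1 - 1*2 = -1 - 2 = -3)
b(c, f) = 22 + 13*c
b(14, x(6)) - 349*(5*(-1) + W(2)) = (22 + 13*14) - 349*(5*(-1) + 2) = (22 + 182) - 349*(-5 + 2) = 204 - 349*(-3) = 204 + 1047 = 1251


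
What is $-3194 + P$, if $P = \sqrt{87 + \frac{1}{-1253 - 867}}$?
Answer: $-3194 + \frac{\sqrt{97752670}}{1060} \approx -3184.7$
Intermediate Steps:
$P = \frac{\sqrt{97752670}}{1060}$ ($P = \sqrt{87 + \frac{1}{-2120}} = \sqrt{87 - \frac{1}{2120}} = \sqrt{\frac{184439}{2120}} = \frac{\sqrt{97752670}}{1060} \approx 9.3273$)
$-3194 + P = -3194 + \frac{\sqrt{97752670}}{1060}$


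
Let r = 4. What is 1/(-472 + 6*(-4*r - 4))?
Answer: -1/592 ≈ -0.0016892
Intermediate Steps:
1/(-472 + 6*(-4*r - 4)) = 1/(-472 + 6*(-4*4 - 4)) = 1/(-472 + 6*(-16 - 4)) = 1/(-472 + 6*(-20)) = 1/(-472 - 120) = 1/(-592) = -1/592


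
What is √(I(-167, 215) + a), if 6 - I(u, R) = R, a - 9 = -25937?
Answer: I*√26137 ≈ 161.67*I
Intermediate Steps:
a = -25928 (a = 9 - 25937 = -25928)
I(u, R) = 6 - R
√(I(-167, 215) + a) = √((6 - 1*215) - 25928) = √((6 - 215) - 25928) = √(-209 - 25928) = √(-26137) = I*√26137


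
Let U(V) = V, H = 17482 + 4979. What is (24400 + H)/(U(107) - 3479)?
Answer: -46861/3372 ≈ -13.897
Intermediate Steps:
H = 22461
(24400 + H)/(U(107) - 3479) = (24400 + 22461)/(107 - 3479) = 46861/(-3372) = 46861*(-1/3372) = -46861/3372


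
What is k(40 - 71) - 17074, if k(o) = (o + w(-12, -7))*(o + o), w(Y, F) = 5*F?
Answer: -12982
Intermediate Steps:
k(o) = 2*o*(-35 + o) (k(o) = (o + 5*(-7))*(o + o) = (o - 35)*(2*o) = (-35 + o)*(2*o) = 2*o*(-35 + o))
k(40 - 71) - 17074 = 2*(40 - 71)*(-35 + (40 - 71)) - 17074 = 2*(-31)*(-35 - 31) - 17074 = 2*(-31)*(-66) - 17074 = 4092 - 17074 = -12982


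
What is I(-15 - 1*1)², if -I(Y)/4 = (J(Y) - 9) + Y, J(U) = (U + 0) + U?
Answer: 51984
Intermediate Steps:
J(U) = 2*U (J(U) = U + U = 2*U)
I(Y) = 36 - 12*Y (I(Y) = -4*((2*Y - 9) + Y) = -4*((-9 + 2*Y) + Y) = -4*(-9 + 3*Y) = 36 - 12*Y)
I(-15 - 1*1)² = (36 - 12*(-15 - 1*1))² = (36 - 12*(-15 - 1))² = (36 - 12*(-16))² = (36 + 192)² = 228² = 51984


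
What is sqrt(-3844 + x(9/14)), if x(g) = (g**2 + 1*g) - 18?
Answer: I*sqrt(756745)/14 ≈ 62.136*I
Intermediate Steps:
x(g) = -18 + g + g**2 (x(g) = (g**2 + g) - 18 = (g + g**2) - 18 = -18 + g + g**2)
sqrt(-3844 + x(9/14)) = sqrt(-3844 + (-18 + 9/14 + (9/14)**2)) = sqrt(-3844 + (-18 + 9/14 + 81/196)) = sqrt(-3844 - 3321/196) = sqrt(-756745/196) = I*sqrt(756745)/14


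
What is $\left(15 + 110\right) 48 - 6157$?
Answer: $-157$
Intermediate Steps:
$\left(15 + 110\right) 48 - 6157 = 125 \cdot 48 - 6157 = 6000 - 6157 = -157$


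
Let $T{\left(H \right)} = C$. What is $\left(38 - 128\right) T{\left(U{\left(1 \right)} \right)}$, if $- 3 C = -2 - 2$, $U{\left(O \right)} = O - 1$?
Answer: $-120$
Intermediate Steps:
$U{\left(O \right)} = -1 + O$
$C = \frac{4}{3}$ ($C = - \frac{-2 - 2}{3} = \left(- \frac{1}{3}\right) \left(-4\right) = \frac{4}{3} \approx 1.3333$)
$T{\left(H \right)} = \frac{4}{3}$
$\left(38 - 128\right) T{\left(U{\left(1 \right)} \right)} = \left(38 - 128\right) \frac{4}{3} = \left(-90\right) \frac{4}{3} = -120$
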